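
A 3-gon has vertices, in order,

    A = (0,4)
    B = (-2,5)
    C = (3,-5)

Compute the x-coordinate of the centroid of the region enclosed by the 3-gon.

Apply the surveyor's formula. First the cross-terms c_i = x_i·y_{i+1} − x_{i+1}·y_i:
  8, -5, 12  ⇒  2A = 15, A = 7.5.
Then Σ (x_i + x_{i+1})·c_i = 15, so x̄ = 15 / (6·7.5) = 1/3.

1/3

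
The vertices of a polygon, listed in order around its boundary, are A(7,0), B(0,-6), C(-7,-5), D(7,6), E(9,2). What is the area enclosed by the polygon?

72.5

Apply Gauss's area formula: 2A = Σ (x_i·y_{i+1} − x_{i+1}·y_i), indices taken mod 5.
Cross-terms: -42, -42, -7, -40, -14  ⇒  Σ = -145
Area = |Σ|/2 = 72.5.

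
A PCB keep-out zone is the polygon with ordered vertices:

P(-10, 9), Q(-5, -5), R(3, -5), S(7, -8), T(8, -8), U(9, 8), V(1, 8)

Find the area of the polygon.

221.5

Apply the shoelace formula: 2A = Σ (x_i·y_{i+1} − x_{i+1}·y_i), indices taken mod 7.
Σ = (95) + (40) + (11) + (8) + (136) + (64) + (89) = 443
Area = |Σ|/2 = 221.5.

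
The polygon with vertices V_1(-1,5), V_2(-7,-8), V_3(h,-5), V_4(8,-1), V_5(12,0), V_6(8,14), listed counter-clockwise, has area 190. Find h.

4

The doubled signed area Σ (x_i y_{i+1} − x_{i+1} y_i) is linear in h.
With h=0 it equals 352; the coefficient of h is 7 (from the two edges through V_3).
So 7·h + 352 = 2·190 = 380 ⇒ h = 4.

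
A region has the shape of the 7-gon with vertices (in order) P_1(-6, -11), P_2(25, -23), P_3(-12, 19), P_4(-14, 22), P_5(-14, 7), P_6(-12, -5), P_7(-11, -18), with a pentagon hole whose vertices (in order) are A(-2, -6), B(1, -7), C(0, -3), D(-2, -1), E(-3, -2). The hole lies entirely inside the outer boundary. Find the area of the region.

563

Outer boundary:
Cross-terms: 413, 199, 2, 210, 154, 161, 13  ⇒  Σ = 1152
Area = |Σ|/2 = 576.
Hole:
Apply the shoelace (surveyor's) formula: 2A = Σ (x_i·y_{i+1} − x_{i+1}·y_i), indices taken mod 5.
Σ = (20) + (-3) + (-6) + (1) + (14) = 26
Area = |Σ|/2 = 13.
Net area = 576 − 13 = 563.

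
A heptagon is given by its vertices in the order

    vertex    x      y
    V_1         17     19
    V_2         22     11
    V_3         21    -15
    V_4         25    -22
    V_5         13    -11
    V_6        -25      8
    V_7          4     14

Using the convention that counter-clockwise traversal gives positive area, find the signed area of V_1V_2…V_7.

Cross-terms: -231, -561, -87, 11, -171, -382, -162  ⇒  Σ = -1583
Signed area = Σ/2 = -791.5 (negative ⇒ clockwise traversal).

-791.5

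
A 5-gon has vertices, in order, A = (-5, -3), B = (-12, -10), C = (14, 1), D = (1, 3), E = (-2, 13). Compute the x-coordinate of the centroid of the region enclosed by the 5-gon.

1/7

Apply the shoelace (surveyor's) formula. First the cross-terms c_i = x_i·y_{i+1} − x_{i+1}·y_i:
  14, 128, 41, 19, 71  ⇒  2A = 273, A = 136.5.
Then Σ (x_i + x_{i+1})·c_i = 117, so x̄ = 117 / (6·136.5) = 1/7.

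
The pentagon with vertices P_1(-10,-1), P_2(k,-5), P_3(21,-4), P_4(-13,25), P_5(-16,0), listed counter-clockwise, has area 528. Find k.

The doubled signed area Σ (x_i y_{i+1} − x_{i+1} y_i) is linear in k.
With k=0 it equals 1044; the coefficient of k is -3 (from the two edges through P_2).
So -3·k + 1044 = 2·528 = 1056 ⇒ k = -4.

-4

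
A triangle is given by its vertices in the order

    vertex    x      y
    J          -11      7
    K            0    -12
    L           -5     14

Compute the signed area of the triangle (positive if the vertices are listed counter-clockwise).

Apply the surveyor's formula: 2A = Σ (x_i·y_{i+1} − x_{i+1}·y_i), indices taken mod 3.
Σ = (132) + (-60) + (119) = 191
Signed area = Σ/2 = 95.5 (positive ⇒ counter-clockwise traversal).

95.5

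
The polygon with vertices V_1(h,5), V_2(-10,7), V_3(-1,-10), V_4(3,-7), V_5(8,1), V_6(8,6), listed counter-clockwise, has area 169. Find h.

Write out the shoelace sum; only the two edges meeting at V_1 involve h:
2·Area = [(8·5 − h·6) + (h·7 − (-10)·5)] + 243
       = 1·h + 333 = 338
⇒ h = 5.

5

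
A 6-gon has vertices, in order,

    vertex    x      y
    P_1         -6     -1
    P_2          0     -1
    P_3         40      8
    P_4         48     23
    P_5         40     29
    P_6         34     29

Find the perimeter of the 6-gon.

|P_1P_2| = √((6)² + (0)²) = √36 = 6
|P_2P_3| = √((40)² + (9)²) = √1681 = 41
|P_3P_4| = √((8)² + (15)²) = √289 = 17
|P_4P_5| = √((-8)² + (6)²) = √100 = 10
|P_5P_6| = √((-6)² + (0)²) = √36 = 6
|P_6P_1| = √((-40)² + (-30)²) = √2500 = 50
Perimeter = 6 + 41 + 17 + 10 + 6 + 50 = 130.

130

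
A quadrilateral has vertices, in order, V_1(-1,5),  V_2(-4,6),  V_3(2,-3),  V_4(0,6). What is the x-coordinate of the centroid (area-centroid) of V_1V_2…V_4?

-13/24

Apply Gauss's area formula. First the cross-terms c_i = x_i·y_{i+1} − x_{i+1}·y_i:
  14, 0, 12, 6  ⇒  2A = 32, A = 16.
Then Σ (x_i + x_{i+1})·c_i = -52, so x̄ = -52 / (6·16) = -13/24.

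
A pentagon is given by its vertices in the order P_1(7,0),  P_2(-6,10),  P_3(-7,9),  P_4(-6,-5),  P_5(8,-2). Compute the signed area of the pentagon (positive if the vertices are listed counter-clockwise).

120.5

Apply the shoelace formula: 2A = Σ (x_i·y_{i+1} − x_{i+1}·y_i), indices taken mod 5.
Σ = (70) + (16) + (89) + (52) + (14) = 241
Signed area = Σ/2 = 120.5 (positive ⇒ counter-clockwise traversal).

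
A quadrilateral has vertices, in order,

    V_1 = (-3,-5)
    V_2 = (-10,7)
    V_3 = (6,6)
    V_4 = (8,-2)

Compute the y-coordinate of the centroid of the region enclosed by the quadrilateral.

Apply the shoelace (surveyor's) formula. First the cross-terms c_i = x_i·y_{i+1} − x_{i+1}·y_i:
  -71, -102, -60, -46  ⇒  2A = -279, A = -139.5.
Then Σ (y_i + y_{i+1})·c_i = -1386, so ȳ = -1386 / (6·(-139.5)) = 154/93.

154/93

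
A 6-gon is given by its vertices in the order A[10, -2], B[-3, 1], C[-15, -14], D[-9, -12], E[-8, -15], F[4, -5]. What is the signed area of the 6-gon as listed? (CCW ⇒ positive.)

A→B: (10)(1) − (-3)(-2) = 4
B→C: (-3)(-14) − (-15)(1) = 57
C→D: (-15)(-12) − (-9)(-14) = 54
D→E: (-9)(-15) − (-8)(-12) = 39
E→F: (-8)(-5) − (4)(-15) = 100
F→A: (4)(-2) − (10)(-5) = 42
Σ = 296
Signed area = Σ/2 = 148 (positive ⇒ counter-clockwise traversal).

148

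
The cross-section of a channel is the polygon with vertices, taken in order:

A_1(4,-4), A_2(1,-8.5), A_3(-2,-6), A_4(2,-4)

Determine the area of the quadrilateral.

A_1→A_2: (4)(-8.5) − (1)(-4) = -30
A_2→A_3: (1)(-6) − (-2)(-8.5) = -23
A_3→A_4: (-2)(-4) − (2)(-6) = 20
A_4→A_1: (2)(-4) − (4)(-4) = 8
Σ = -25
Area = |Σ|/2 = 12.5.

12.5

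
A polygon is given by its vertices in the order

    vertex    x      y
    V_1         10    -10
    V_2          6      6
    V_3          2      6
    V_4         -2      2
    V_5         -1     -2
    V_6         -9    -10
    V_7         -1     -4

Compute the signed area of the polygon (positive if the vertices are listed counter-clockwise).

117

Apply the shoelace formula: 2A = Σ (x_i·y_{i+1} − x_{i+1}·y_i), indices taken mod 7.
Σ = (120) + (24) + (16) + (6) + (-8) + (26) + (50) = 234
Signed area = Σ/2 = 117 (positive ⇒ counter-clockwise traversal).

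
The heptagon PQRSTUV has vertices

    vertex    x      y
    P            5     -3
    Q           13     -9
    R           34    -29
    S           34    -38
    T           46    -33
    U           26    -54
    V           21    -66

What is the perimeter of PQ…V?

|PQ| = √((8)² + (-6)²) = √100 = 10
|QR| = √((21)² + (-20)²) = √841 = 29
|RS| = √((0)² + (-9)²) = √81 = 9
|ST| = √((12)² + (5)²) = √169 = 13
|TU| = √((-20)² + (-21)²) = √841 = 29
|UV| = √((-5)² + (-12)²) = √169 = 13
|VP| = √((-16)² + (63)²) = √4225 = 65
Perimeter = 10 + 29 + 9 + 13 + 29 + 13 + 65 = 168.

168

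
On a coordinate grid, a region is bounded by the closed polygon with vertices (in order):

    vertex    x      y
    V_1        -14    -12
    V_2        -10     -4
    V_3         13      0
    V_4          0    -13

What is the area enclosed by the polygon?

Apply the shoelace formula: 2A = Σ (x_i·y_{i+1} − x_{i+1}·y_i), indices taken mod 4.
Cross-terms: -64, 52, -169, -182  ⇒  Σ = -363
Area = |Σ|/2 = 181.5.

181.5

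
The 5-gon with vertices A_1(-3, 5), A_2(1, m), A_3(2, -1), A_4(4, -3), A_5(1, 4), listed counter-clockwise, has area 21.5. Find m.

Write out the shoelace sum; only the two edges meeting at A_2 involve m:
2·Area = [((-3)·m − 1·5) + (1·(-1) − 2·m)] + 34
       = -5·m + 28 = 43
⇒ m = -3.

-3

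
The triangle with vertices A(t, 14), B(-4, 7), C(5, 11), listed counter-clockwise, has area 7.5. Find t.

8

The doubled signed area Σ (x_i y_{i+1} − x_{i+1} y_i) is linear in t.
With t=0 it equals 47; the coefficient of t is -4 (from the two edges through A).
So -4·t + 47 = 2·7.5 = 15 ⇒ t = 8.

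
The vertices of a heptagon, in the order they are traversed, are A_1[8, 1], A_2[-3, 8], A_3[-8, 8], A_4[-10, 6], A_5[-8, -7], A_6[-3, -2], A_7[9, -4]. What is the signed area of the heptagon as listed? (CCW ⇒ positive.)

161.5

Apply the surveyor's formula: 2A = Σ (x_i·y_{i+1} − x_{i+1}·y_i), indices taken mod 7.
A_1→A_2: (8)(8) − (-3)(1) = 67
A_2→A_3: (-3)(8) − (-8)(8) = 40
A_3→A_4: (-8)(6) − (-10)(8) = 32
A_4→A_5: (-10)(-7) − (-8)(6) = 118
A_5→A_6: (-8)(-2) − (-3)(-7) = -5
A_6→A_7: (-3)(-4) − (9)(-2) = 30
A_7→A_1: (9)(1) − (8)(-4) = 41
Σ = 323
Signed area = Σ/2 = 161.5 (positive ⇒ counter-clockwise traversal).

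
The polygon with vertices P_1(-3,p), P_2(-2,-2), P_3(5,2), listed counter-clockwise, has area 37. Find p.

Write out the shoelace sum; only the two edges meeting at P_1 involve p:
2·Area = [(5·p − (-3)·2) + ((-3)·(-2) − (-2)·p)] + 6
       = 7·p + 18 = 74
⇒ p = 8.

8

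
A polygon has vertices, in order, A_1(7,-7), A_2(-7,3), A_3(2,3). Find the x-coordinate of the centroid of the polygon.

2/3

Apply the surveyor's formula. First the cross-terms c_i = x_i·y_{i+1} − x_{i+1}·y_i:
  -28, -27, -35  ⇒  2A = -90, A = -45.
Then Σ (x_i + x_{i+1})·c_i = -180, so x̄ = -180 / (6·(-45)) = 2/3.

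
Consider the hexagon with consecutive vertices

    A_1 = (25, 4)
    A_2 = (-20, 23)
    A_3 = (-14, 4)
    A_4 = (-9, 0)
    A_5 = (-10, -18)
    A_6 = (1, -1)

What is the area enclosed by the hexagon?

Apply the shoelace formula: 2A = Σ (x_i·y_{i+1} − x_{i+1}·y_i), indices taken mod 6.
Cross-terms: 655, 242, 36, 162, 28, 29  ⇒  Σ = 1152
Area = |Σ|/2 = 576.

576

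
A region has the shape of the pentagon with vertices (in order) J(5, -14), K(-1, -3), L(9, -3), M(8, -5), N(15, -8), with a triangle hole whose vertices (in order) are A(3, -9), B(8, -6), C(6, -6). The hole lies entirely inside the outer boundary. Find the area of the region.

Outer boundary:
Cross-terms: -29, 30, -21, 11, -170  ⇒  Σ = -179
Area = |Σ|/2 = 89.5.
Hole:
Apply the shoelace (surveyor's) formula: 2A = Σ (x_i·y_{i+1} − x_{i+1}·y_i), indices taken mod 3.
Cross-terms: 54, -12, -36  ⇒  Σ = 6
Area = |Σ|/2 = 3.
Net area = 89.5 − 3 = 86.5.

86.5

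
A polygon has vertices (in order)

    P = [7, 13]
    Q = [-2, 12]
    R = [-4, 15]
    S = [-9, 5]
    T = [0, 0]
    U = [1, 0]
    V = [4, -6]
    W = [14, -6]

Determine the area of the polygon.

260.5

Σ = (110) + (18) + (115) + (0) + (0) + (-6) + (60) + (224) = 521
Area = |Σ|/2 = 260.5.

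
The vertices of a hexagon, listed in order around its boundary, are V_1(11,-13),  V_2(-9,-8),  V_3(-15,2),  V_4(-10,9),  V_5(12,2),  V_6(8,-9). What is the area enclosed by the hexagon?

Cross-terms: -205, -138, -115, -128, -124, -5  ⇒  Σ = -715
Area = |Σ|/2 = 357.5.

357.5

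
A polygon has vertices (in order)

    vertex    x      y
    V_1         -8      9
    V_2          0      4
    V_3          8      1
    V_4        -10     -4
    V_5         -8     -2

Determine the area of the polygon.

93

Apply Gauss's area formula: 2A = Σ (x_i·y_{i+1} − x_{i+1}·y_i), indices taken mod 5.
V_1→V_2: (-8)(4) − (0)(9) = -32
V_2→V_3: (0)(1) − (8)(4) = -32
V_3→V_4: (8)(-4) − (-10)(1) = -22
V_4→V_5: (-10)(-2) − (-8)(-4) = -12
V_5→V_1: (-8)(9) − (-8)(-2) = -88
Σ = -186
Area = |Σ|/2 = 93.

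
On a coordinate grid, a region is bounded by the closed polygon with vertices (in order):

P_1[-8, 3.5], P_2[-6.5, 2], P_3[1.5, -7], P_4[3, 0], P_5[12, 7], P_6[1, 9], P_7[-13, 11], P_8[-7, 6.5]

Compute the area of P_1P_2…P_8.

170.125

Apply the surveyor's formula: 2A = Σ (x_i·y_{i+1} − x_{i+1}·y_i), indices taken mod 8.
P_1→P_2: (-8)(2) − (-6.5)(3.5) = 6.75
P_2→P_3: (-6.5)(-7) − (1.5)(2) = 42.5
P_3→P_4: (1.5)(0) − (3)(-7) = 21
P_4→P_5: (3)(7) − (12)(0) = 21
P_5→P_6: (12)(9) − (1)(7) = 101
P_6→P_7: (1)(11) − (-13)(9) = 128
P_7→P_8: (-13)(6.5) − (-7)(11) = -7.5
P_8→P_1: (-7)(3.5) − (-8)(6.5) = 27.5
Σ = 340.25
Area = |Σ|/2 = 170.125.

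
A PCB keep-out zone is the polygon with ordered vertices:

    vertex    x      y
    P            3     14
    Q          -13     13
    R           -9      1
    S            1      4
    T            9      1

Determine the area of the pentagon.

Σ = (221) + (104) + (-37) + (-35) + (123) = 376
Area = |Σ|/2 = 188.

188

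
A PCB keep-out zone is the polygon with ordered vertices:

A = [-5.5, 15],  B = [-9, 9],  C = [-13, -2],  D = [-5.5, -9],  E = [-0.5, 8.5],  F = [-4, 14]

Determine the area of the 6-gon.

159.625

Apply Gauss's area formula: 2A = Σ (x_i·y_{i+1} − x_{i+1}·y_i), indices taken mod 6.
A→B: (-5.5)(9) − (-9)(15) = 85.5
B→C: (-9)(-2) − (-13)(9) = 135
C→D: (-13)(-9) − (-5.5)(-2) = 106
D→E: (-5.5)(8.5) − (-0.5)(-9) = -51.25
E→F: (-0.5)(14) − (-4)(8.5) = 27
F→A: (-4)(15) − (-5.5)(14) = 17
Σ = 319.25
Area = |Σ|/2 = 159.625.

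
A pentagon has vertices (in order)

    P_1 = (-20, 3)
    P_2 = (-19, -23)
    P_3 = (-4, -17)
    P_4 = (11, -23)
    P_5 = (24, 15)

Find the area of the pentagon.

Apply the shoelace formula: 2A = Σ (x_i·y_{i+1} − x_{i+1}·y_i), indices taken mod 5.
Cross-terms: 517, 231, 279, 717, 372  ⇒  Σ = 2116
Area = |Σ|/2 = 1058.

1058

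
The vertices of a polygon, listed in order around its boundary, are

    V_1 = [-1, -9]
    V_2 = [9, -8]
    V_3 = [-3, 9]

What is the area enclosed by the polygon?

Σ = (89) + (57) + (36) = 182
Area = |Σ|/2 = 91.

91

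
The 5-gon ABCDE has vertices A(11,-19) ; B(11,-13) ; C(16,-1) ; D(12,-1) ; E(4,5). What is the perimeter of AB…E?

58

|AB| = √((0)² + (6)²) = √36 = 6
|BC| = √((5)² + (12)²) = √169 = 13
|CD| = √((-4)² + (0)²) = √16 = 4
|DE| = √((-8)² + (6)²) = √100 = 10
|EA| = √((7)² + (-24)²) = √625 = 25
Perimeter = 6 + 13 + 4 + 10 + 25 = 58.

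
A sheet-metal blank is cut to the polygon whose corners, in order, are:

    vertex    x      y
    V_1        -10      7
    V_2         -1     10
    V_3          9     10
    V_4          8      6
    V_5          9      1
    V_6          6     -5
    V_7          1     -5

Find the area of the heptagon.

Apply the shoelace formula: 2A = Σ (x_i·y_{i+1} − x_{i+1}·y_i), indices taken mod 7.
V_1→V_2: (-10)(10) − (-1)(7) = -93
V_2→V_3: (-1)(10) − (9)(10) = -100
V_3→V_4: (9)(6) − (8)(10) = -26
V_4→V_5: (8)(1) − (9)(6) = -46
V_5→V_6: (9)(-5) − (6)(1) = -51
V_6→V_7: (6)(-5) − (1)(-5) = -25
V_7→V_1: (1)(7) − (-10)(-5) = -43
Σ = -384
Area = |Σ|/2 = 192.

192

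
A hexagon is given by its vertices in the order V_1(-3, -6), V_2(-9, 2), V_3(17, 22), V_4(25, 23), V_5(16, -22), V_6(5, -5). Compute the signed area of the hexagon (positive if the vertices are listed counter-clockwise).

-692

Cross-terms: -60, -232, -159, -918, 30, -45  ⇒  Σ = -1384
Signed area = Σ/2 = -692 (negative ⇒ clockwise traversal).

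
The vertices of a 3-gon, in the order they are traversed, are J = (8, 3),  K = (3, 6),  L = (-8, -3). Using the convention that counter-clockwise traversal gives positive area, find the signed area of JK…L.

39

Apply the shoelace (surveyor's) formula: 2A = Σ (x_i·y_{i+1} − x_{i+1}·y_i), indices taken mod 3.
Σ = (39) + (39) + (0) = 78
Signed area = Σ/2 = 39 (positive ⇒ counter-clockwise traversal).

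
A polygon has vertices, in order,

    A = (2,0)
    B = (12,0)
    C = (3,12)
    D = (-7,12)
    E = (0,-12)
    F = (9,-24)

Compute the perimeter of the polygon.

100

|AB| = √((10)² + (0)²) = √100 = 10
|BC| = √((-9)² + (12)²) = √225 = 15
|CD| = √((-10)² + (0)²) = √100 = 10
|DE| = √((7)² + (-24)²) = √625 = 25
|EF| = √((9)² + (-12)²) = √225 = 15
|FA| = √((-7)² + (24)²) = √625 = 25
Perimeter = 10 + 15 + 10 + 25 + 15 + 25 = 100.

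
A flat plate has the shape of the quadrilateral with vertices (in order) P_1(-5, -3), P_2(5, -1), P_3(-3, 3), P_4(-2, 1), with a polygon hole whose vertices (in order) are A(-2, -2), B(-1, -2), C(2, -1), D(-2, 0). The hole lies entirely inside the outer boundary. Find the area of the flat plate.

18.5

Outer boundary:
Apply the surveyor's formula: 2A = Σ (x_i·y_{i+1} − x_{i+1}·y_i), indices taken mod 4.
Σ = (20) + (12) + (3) + (11) = 46
Area = |Σ|/2 = 23.
Hole:
Σ = (2) + (5) + (-2) + (4) = 9
Area = |Σ|/2 = 4.5.
Net area = 23 − 4.5 = 18.5.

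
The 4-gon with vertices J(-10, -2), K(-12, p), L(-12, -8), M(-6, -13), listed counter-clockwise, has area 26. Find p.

Write out the shoelace sum; only the two edges meeting at K involve p:
2·Area = [((-10)·p − (-12)·(-2)) + ((-12)·(-8) − (-12)·p)] + -10
       = 2·p + 62 = 52
⇒ p = -5.

-5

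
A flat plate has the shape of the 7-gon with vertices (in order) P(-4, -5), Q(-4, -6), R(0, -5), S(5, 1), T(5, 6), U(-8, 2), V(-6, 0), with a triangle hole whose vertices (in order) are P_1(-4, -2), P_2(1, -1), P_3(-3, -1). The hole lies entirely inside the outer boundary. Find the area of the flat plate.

85

Outer boundary:
Apply Gauss's area formula: 2A = Σ (x_i·y_{i+1} − x_{i+1}·y_i), indices taken mod 7.
Cross-terms: 4, 20, 25, 25, 58, 12, 30  ⇒  Σ = 174
Area = |Σ|/2 = 87.
Hole:
Σ = (6) + (-4) + (2) = 4
Area = |Σ|/2 = 2.
Net area = 87 − 2 = 85.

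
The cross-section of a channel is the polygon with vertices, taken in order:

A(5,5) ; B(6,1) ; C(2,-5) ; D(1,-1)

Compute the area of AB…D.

22

Σ = (-25) + (-32) + (3) + (10) = -44
Area = |Σ|/2 = 22.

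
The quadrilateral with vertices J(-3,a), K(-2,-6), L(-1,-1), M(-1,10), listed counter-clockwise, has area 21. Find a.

The doubled signed area Σ (x_i y_{i+1} − x_{i+1} y_i) is linear in a.
With a=0 it equals 33; the coefficient of a is 1 (from the two edges through J).
So 1·a + 33 = 2·21 = 42 ⇒ a = 9.

9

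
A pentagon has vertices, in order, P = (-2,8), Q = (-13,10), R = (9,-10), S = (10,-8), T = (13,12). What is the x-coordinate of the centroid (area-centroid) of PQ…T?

709/189

Apply the shoelace (surveyor's) formula. First the cross-terms c_i = x_i·y_{i+1} − x_{i+1}·y_i:
  84, 40, 28, 224, 128  ⇒  2A = 504, A = 252.
Then Σ (x_i + x_{i+1})·c_i = 5672, so x̄ = 5672 / (6·252) = 709/189.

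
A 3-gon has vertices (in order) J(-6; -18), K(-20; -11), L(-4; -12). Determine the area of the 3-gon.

Apply the shoelace formula: 2A = Σ (x_i·y_{i+1} − x_{i+1}·y_i), indices taken mod 3.
Σ = (-294) + (196) + (0) = -98
Area = |Σ|/2 = 49.

49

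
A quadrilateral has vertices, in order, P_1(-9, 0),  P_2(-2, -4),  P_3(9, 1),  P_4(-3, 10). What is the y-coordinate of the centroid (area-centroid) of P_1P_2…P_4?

Apply the shoelace (surveyor's) formula. First the cross-terms c_i = x_i·y_{i+1} − x_{i+1}·y_i:
  36, 34, 93, 90  ⇒  2A = 253, A = 126.5.
Then Σ (y_i + y_{i+1})·c_i = 1677, so ȳ = 1677 / (6·126.5) = 559/253.

559/253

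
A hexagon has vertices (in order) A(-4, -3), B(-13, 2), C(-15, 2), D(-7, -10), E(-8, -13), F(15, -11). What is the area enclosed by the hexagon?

163

Apply the shoelace formula: 2A = Σ (x_i·y_{i+1} − x_{i+1}·y_i), indices taken mod 6.
Σ = (-47) + (4) + (164) + (11) + (283) + (-89) = 326
Area = |Σ|/2 = 163.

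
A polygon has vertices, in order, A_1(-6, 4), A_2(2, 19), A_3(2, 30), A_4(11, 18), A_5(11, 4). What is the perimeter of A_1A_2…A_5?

|A_1A_2| = √((8)² + (15)²) = √289 = 17
|A_2A_3| = √((0)² + (11)²) = √121 = 11
|A_3A_4| = √((9)² + (-12)²) = √225 = 15
|A_4A_5| = √((0)² + (-14)²) = √196 = 14
|A_5A_1| = √((-17)² + (0)²) = √289 = 17
Perimeter = 17 + 11 + 15 + 14 + 17 = 74.

74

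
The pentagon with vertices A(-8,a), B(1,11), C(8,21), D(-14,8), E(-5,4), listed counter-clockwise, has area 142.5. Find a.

-11

Write out the shoelace sum; only the two edges meeting at A involve a:
2·Area = [((-5)·a − (-8)·4) + ((-8)·11 − 1·a)] + 275
       = -6·a + 219 = 285
⇒ a = -11.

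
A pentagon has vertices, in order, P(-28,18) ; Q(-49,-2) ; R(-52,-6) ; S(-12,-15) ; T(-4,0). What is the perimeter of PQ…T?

|PQ| = √((-21)² + (-20)²) = √841 = 29
|QR| = √((-3)² + (-4)²) = √25 = 5
|RS| = √((40)² + (-9)²) = √1681 = 41
|ST| = √((8)² + (15)²) = √289 = 17
|TP| = √((-24)² + (18)²) = √900 = 30
Perimeter = 29 + 5 + 41 + 17 + 30 = 122.

122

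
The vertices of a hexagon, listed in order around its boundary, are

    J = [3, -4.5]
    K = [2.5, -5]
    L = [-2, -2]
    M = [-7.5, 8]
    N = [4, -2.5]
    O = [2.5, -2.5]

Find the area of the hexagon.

35.25

J→K: (3)(-5) − (2.5)(-4.5) = -3.75
K→L: (2.5)(-2) − (-2)(-5) = -15
L→M: (-2)(8) − (-7.5)(-2) = -31
M→N: (-7.5)(-2.5) − (4)(8) = -13.25
N→O: (4)(-2.5) − (2.5)(-2.5) = -3.75
O→J: (2.5)(-4.5) − (3)(-2.5) = -3.75
Σ = -70.5
Area = |Σ|/2 = 35.25.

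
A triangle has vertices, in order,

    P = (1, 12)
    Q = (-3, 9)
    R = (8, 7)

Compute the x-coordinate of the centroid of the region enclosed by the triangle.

Apply the shoelace formula. First the cross-terms c_i = x_i·y_{i+1} − x_{i+1}·y_i:
  45, -93, 89  ⇒  2A = 41, A = 20.5.
Then Σ (x_i + x_{i+1})·c_i = 246, so x̄ = 246 / (6·20.5) = 2.

2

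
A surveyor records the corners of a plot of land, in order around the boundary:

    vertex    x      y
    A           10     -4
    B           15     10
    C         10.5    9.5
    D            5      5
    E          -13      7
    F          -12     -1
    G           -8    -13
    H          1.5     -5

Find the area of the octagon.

Apply Gauss's area formula: 2A = Σ (x_i·y_{i+1} − x_{i+1}·y_i), indices taken mod 8.
Σ = (160) + (37.5) + (5) + (100) + (97) + (148) + (59.5) + (44) = 651
Area = |Σ|/2 = 325.5.

325.5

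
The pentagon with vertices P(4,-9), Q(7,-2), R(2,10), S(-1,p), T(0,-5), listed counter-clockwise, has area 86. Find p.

4

Write out the shoelace sum; only the two edges meeting at S involve p:
2·Area = [(2·p − (-1)·10) + ((-1)·(-5) − 0·p)] + 149
       = 2·p + 164 = 172
⇒ p = 4.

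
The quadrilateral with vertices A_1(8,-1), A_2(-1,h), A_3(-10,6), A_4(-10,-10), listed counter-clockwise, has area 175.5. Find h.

6

The doubled signed area Σ (x_i y_{i+1} − x_{i+1} y_i) is linear in h.
With h=0 it equals 243; the coefficient of h is 18 (from the two edges through A_2).
So 18·h + 243 = 2·175.5 = 351 ⇒ h = 6.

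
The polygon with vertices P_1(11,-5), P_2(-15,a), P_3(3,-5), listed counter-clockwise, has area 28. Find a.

Write out the shoelace sum; only the two edges meeting at P_2 involve a:
2·Area = [(11·a − (-15)·(-5)) + ((-15)·(-5) − 3·a)] + 40
       = 8·a + 40 = 56
⇒ a = 2.

2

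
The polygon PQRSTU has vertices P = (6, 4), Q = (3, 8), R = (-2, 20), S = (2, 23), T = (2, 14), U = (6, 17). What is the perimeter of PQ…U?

|PQ| = √((-3)² + (4)²) = √25 = 5
|QR| = √((-5)² + (12)²) = √169 = 13
|RS| = √((4)² + (3)²) = √25 = 5
|ST| = √((0)² + (-9)²) = √81 = 9
|TU| = √((4)² + (3)²) = √25 = 5
|UP| = √((0)² + (-13)²) = √169 = 13
Perimeter = 5 + 13 + 5 + 9 + 5 + 13 = 50.

50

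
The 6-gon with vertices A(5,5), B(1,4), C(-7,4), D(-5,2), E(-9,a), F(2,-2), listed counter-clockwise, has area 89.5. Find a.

-10

Write out the shoelace sum; only the two edges meeting at E involve a:
2·Area = [((-5)·a − (-9)·2) + ((-9)·(-2) − 2·a)] + 73
       = -7·a + 109 = 179
⇒ a = -10.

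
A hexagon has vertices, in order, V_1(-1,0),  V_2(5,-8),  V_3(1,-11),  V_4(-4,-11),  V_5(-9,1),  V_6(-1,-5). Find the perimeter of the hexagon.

48

|V_1V_2| = √((6)² + (-8)²) = √100 = 10
|V_2V_3| = √((-4)² + (-3)²) = √25 = 5
|V_3V_4| = √((-5)² + (0)²) = √25 = 5
|V_4V_5| = √((-5)² + (12)²) = √169 = 13
|V_5V_6| = √((8)² + (-6)²) = √100 = 10
|V_6V_1| = √((0)² + (5)²) = √25 = 5
Perimeter = 10 + 5 + 5 + 13 + 10 + 5 = 48.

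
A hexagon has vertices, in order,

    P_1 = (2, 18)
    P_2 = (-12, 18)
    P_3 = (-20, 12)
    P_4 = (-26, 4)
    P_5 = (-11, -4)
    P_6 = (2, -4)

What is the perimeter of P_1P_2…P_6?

86

|P_1P_2| = √((-14)² + (0)²) = √196 = 14
|P_2P_3| = √((-8)² + (-6)²) = √100 = 10
|P_3P_4| = √((-6)² + (-8)²) = √100 = 10
|P_4P_5| = √((15)² + (-8)²) = √289 = 17
|P_5P_6| = √((13)² + (0)²) = √169 = 13
|P_6P_1| = √((0)² + (22)²) = √484 = 22
Perimeter = 14 + 10 + 10 + 17 + 13 + 22 = 86.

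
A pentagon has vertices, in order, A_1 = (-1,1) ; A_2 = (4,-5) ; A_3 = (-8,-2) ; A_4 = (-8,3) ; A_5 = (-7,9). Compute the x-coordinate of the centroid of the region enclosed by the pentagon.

-66/17

Apply the shoelace formula. First the cross-terms c_i = x_i·y_{i+1} − x_{i+1}·y_i:
  1, -48, -40, -51, 2  ⇒  2A = -136, A = -68.
Then Σ (x_i + x_{i+1})·c_i = 1584, so x̄ = 1584 / (6·(-68)) = -66/17.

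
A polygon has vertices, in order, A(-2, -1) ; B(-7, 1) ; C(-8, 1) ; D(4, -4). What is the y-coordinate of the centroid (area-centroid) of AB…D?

Apply the shoelace (surveyor's) formula. First the cross-terms c_i = x_i·y_{i+1} − x_{i+1}·y_i:
  -9, 1, 28, -12  ⇒  2A = 8, A = 4.
Then Σ (y_i + y_{i+1})·c_i = -22, so ȳ = -22 / (6·4) = -11/12.

-11/12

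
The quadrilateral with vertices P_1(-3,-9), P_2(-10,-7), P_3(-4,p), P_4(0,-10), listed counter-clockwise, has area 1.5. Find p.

-9

Write out the shoelace sum; only the two edges meeting at P_3 involve p:
2·Area = [((-10)·p − (-4)·(-7)) + ((-4)·(-10) − 0·p)] + -99
       = -10·p + -87 = 3
⇒ p = -9.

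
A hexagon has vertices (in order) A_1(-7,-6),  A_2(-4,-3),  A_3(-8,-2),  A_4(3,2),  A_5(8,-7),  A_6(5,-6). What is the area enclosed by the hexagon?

Apply the shoelace formula: 2A = Σ (x_i·y_{i+1} − x_{i+1}·y_i), indices taken mod 6.
Cross-terms: -3, -16, -10, -37, -13, -72  ⇒  Σ = -151
Area = |Σ|/2 = 75.5.

75.5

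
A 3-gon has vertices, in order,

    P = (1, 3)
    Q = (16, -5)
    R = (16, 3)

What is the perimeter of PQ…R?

|PQ| = √((15)² + (-8)²) = √289 = 17
|QR| = √((0)² + (8)²) = √64 = 8
|RP| = √((-15)² + (0)²) = √225 = 15
Perimeter = 17 + 8 + 15 = 40.

40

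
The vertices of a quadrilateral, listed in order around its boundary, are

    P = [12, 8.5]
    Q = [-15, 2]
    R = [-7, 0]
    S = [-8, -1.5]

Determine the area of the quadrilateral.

Apply the surveyor's formula: 2A = Σ (x_i·y_{i+1} − x_{i+1}·y_i), indices taken mod 4.
Σ = (151.5) + (14) + (10.5) + (-50) = 126
Area = |Σ|/2 = 63.

63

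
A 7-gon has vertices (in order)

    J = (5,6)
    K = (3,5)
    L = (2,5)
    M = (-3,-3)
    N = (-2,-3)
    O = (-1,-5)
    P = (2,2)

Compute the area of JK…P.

Apply Gauss's area formula: 2A = Σ (x_i·y_{i+1} − x_{i+1}·y_i), indices taken mod 7.
Cross-terms: 7, 5, 9, 3, 7, 8, 2  ⇒  Σ = 41
Area = |Σ|/2 = 20.5.

20.5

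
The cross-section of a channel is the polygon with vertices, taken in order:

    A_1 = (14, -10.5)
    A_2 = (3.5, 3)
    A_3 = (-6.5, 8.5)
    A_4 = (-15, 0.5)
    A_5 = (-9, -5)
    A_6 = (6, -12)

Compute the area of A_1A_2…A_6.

Apply the surveyor's formula: 2A = Σ (x_i·y_{i+1} − x_{i+1}·y_i), indices taken mod 6.
Σ = (78.75) + (49.25) + (124.25) + (79.5) + (138) + (105) = 574.75
Area = |Σ|/2 = 287.375.

287.375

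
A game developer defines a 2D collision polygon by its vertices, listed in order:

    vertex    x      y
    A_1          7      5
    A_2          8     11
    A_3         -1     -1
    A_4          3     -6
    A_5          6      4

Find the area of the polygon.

Apply the shoelace (surveyor's) formula: 2A = Σ (x_i·y_{i+1} − x_{i+1}·y_i), indices taken mod 5.
A_1→A_2: (7)(11) − (8)(5) = 37
A_2→A_3: (8)(-1) − (-1)(11) = 3
A_3→A_4: (-1)(-6) − (3)(-1) = 9
A_4→A_5: (3)(4) − (6)(-6) = 48
A_5→A_1: (6)(5) − (7)(4) = 2
Σ = 99
Area = |Σ|/2 = 49.5.

49.5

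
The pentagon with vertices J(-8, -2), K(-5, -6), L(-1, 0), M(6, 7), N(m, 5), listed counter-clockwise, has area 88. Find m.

-9

The doubled signed area Σ (x_i y_{i+1} − x_{i+1} y_i) is linear in m.
With m=0 it equals 95; the coefficient of m is -9 (from the two edges through N).
So -9·m + 95 = 2·88 = 176 ⇒ m = -9.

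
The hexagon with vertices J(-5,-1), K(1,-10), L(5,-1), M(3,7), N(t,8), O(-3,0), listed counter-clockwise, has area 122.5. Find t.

-8

The doubled signed area Σ (x_i y_{i+1} − x_{i+1} y_i) is linear in t.
With t=0 it equals 189; the coefficient of t is -7 (from the two edges through N).
So -7·t + 189 = 2·122.5 = 245 ⇒ t = -8.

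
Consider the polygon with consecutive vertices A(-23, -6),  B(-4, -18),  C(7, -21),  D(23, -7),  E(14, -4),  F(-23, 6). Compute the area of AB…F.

Apply the shoelace (surveyor's) formula: 2A = Σ (x_i·y_{i+1} − x_{i+1}·y_i), indices taken mod 6.
Cross-terms: 390, 210, 434, 6, -8, 276  ⇒  Σ = 1308
Area = |Σ|/2 = 654.

654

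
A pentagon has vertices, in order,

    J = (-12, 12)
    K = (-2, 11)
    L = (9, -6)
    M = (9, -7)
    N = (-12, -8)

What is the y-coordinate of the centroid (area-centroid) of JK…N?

Apply the shoelace (surveyor's) formula. First the cross-terms c_i = x_i·y_{i+1} − x_{i+1}·y_i:
  -108, -87, -9, -156, -240  ⇒  2A = -600, A = -300.
Then Σ (y_i + y_{i+1})·c_i = -1422, so ȳ = -1422 / (6·(-300)) = 0.79.

0.79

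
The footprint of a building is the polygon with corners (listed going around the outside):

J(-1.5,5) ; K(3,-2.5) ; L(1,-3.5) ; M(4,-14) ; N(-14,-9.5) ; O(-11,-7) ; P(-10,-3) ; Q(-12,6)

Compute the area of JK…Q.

Apply Gauss's area formula: 2A = Σ (x_i·y_{i+1} − x_{i+1}·y_i), indices taken mod 8.
Σ = (-11.25) + (-8) + (0) + (-234) + (-6.5) + (-37) + (-96) + (-51) = -443.75
Area = |Σ|/2 = 221.875.

221.875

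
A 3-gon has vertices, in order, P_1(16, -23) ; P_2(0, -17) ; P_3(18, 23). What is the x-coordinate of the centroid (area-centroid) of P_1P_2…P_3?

34/3

Apply the surveyor's formula. First the cross-terms c_i = x_i·y_{i+1} − x_{i+1}·y_i:
  -272, 306, -782  ⇒  2A = -748, A = -374.
Then Σ (x_i + x_{i+1})·c_i = -25432, so x̄ = -25432 / (6·(-374)) = 34/3.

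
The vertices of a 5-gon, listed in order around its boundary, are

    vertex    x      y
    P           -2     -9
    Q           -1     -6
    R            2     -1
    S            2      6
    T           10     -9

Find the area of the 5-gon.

Σ = (3) + (13) + (14) + (-78) + (-108) = -156
Area = |Σ|/2 = 78.

78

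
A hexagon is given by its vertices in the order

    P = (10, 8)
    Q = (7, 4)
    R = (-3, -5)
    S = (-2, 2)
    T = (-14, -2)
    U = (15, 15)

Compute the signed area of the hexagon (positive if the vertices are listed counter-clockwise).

-116.5

Apply the shoelace formula: 2A = Σ (x_i·y_{i+1} − x_{i+1}·y_i), indices taken mod 6.
Σ = (-16) + (-23) + (-16) + (32) + (-180) + (-30) = -233
Signed area = Σ/2 = -116.5 (negative ⇒ clockwise traversal).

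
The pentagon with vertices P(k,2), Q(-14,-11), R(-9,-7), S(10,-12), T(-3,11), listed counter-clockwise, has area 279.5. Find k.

Write out the shoelace sum; only the two edges meeting at P involve k:
2·Area = [((-3)·2 − k·11) + (k·(-11) − (-14)·2)] + 251
       = -22·k + 273 = 559
⇒ k = -13.

-13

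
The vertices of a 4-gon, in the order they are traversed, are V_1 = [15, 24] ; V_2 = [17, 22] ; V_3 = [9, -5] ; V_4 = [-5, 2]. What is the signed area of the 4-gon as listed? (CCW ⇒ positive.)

-259

Apply the surveyor's formula: 2A = Σ (x_i·y_{i+1} − x_{i+1}·y_i), indices taken mod 4.
Cross-terms: -78, -283, -7, -150  ⇒  Σ = -518
Signed area = Σ/2 = -259 (negative ⇒ clockwise traversal).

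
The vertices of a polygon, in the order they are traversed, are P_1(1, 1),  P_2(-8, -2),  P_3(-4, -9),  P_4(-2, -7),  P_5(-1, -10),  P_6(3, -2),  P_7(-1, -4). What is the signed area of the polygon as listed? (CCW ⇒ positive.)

57

Apply the shoelace formula: 2A = Σ (x_i·y_{i+1} − x_{i+1}·y_i), indices taken mod 7.
Cross-terms: 6, 64, 10, 13, 32, -14, 3  ⇒  Σ = 114
Signed area = Σ/2 = 57 (positive ⇒ counter-clockwise traversal).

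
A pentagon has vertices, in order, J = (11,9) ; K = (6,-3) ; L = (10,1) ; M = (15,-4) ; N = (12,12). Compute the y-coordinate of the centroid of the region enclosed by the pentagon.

297/98

Apply the shoelace (surveyor's) formula. First the cross-terms c_i = x_i·y_{i+1} − x_{i+1}·y_i:
  -87, 36, -55, 228, -24  ⇒  2A = 98, A = 49.
Then Σ (y_i + y_{i+1})·c_i = 891, so ȳ = 891 / (6·49) = 297/98.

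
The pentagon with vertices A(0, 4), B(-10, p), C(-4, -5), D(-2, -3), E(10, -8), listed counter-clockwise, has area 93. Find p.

2

The doubled signed area Σ (x_i y_{i+1} − x_{i+1} y_i) is linear in p.
With p=0 it equals 178; the coefficient of p is 4 (from the two edges through B).
So 4·p + 178 = 2·93 = 186 ⇒ p = 2.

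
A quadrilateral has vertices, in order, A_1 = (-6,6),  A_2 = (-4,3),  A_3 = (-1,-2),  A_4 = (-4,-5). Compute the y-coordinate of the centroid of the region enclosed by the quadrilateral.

Apply the shoelace (surveyor's) formula. First the cross-terms c_i = x_i·y_{i+1} − x_{i+1}·y_i:
  6, 11, -3, -54  ⇒  2A = -40, A = -20.
Then Σ (y_i + y_{i+1})·c_i = 32, so ȳ = 32 / (6·(-20)) = -4/15.

-4/15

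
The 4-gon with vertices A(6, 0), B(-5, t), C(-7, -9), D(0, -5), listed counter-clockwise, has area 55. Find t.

Write out the shoelace sum; only the two edges meeting at B involve t:
2·Area = [(6·t − (-5)·0) + ((-5)·(-9) − (-7)·t)] + 65
       = 13·t + 110 = 110
⇒ t = 0.

0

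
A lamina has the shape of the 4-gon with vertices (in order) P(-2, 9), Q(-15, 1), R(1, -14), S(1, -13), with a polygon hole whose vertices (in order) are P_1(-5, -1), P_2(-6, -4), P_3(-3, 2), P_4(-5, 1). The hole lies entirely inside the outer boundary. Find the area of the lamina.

159.5

Outer boundary:
Σ = (133) + (209) + (1) + (-17) = 326
Area = |Σ|/2 = 163.
Hole:
P_1→P_2: (-5)(-4) − (-6)(-1) = 14
P_2→P_3: (-6)(2) − (-3)(-4) = -24
P_3→P_4: (-3)(1) − (-5)(2) = 7
P_4→P_1: (-5)(-1) − (-5)(1) = 10
Σ = 7
Area = |Σ|/2 = 3.5.
Net area = 163 − 3.5 = 159.5.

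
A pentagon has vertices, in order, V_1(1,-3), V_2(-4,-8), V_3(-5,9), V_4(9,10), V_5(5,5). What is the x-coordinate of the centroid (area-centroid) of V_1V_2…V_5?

Apply the shoelace formula. First the cross-terms c_i = x_i·y_{i+1} − x_{i+1}·y_i:
  -20, -76, -131, -5, -20  ⇒  2A = -252, A = -126.
Then Σ (x_i + x_{i+1})·c_i = 30, so x̄ = 30 / (6·(-126)) = -5/126.

-5/126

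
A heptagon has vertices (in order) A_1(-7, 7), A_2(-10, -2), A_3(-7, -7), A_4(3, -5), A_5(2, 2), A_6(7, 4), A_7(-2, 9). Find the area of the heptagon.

163

Σ = (84) + (56) + (56) + (16) + (-6) + (71) + (49) = 326
Area = |Σ|/2 = 163.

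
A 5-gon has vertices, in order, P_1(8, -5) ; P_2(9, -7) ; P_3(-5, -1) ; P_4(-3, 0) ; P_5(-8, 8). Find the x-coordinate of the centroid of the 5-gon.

Apply the surveyor's formula. First the cross-terms c_i = x_i·y_{i+1} − x_{i+1}·y_i:
  -11, -44, -3, -24, -24  ⇒  2A = -106, A = -53.
Then Σ (x_i + x_{i+1})·c_i = -75, so x̄ = -75 / (6·(-53)) = 25/106.

25/106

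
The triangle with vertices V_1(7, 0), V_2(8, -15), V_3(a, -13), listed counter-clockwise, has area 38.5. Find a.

13

Write out the shoelace sum; only the two edges meeting at V_3 involve a:
2·Area = [(8·(-13) − a·(-15)) + (a·0 − 7·(-13))] + -105
       = 15·a + -118 = 77
⇒ a = 13.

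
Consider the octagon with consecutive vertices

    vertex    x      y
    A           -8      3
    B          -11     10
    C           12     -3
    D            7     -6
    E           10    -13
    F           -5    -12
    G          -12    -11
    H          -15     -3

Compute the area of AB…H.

Apply Gauss's area formula: 2A = Σ (x_i·y_{i+1} − x_{i+1}·y_i), indices taken mod 8.
A→B: (-8)(10) − (-11)(3) = -47
B→C: (-11)(-3) − (12)(10) = -87
C→D: (12)(-6) − (7)(-3) = -51
D→E: (7)(-13) − (10)(-6) = -31
E→F: (10)(-12) − (-5)(-13) = -185
F→G: (-5)(-11) − (-12)(-12) = -89
G→H: (-12)(-3) − (-15)(-11) = -129
H→A: (-15)(3) − (-8)(-3) = -69
Σ = -688
Area = |Σ|/2 = 344.

344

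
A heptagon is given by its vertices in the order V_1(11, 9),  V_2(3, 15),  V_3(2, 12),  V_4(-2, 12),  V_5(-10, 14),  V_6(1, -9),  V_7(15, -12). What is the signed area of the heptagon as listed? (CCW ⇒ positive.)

Cross-terms: 138, 6, 48, 92, 76, 123, 267  ⇒  Σ = 750
Signed area = Σ/2 = 375 (positive ⇒ counter-clockwise traversal).

375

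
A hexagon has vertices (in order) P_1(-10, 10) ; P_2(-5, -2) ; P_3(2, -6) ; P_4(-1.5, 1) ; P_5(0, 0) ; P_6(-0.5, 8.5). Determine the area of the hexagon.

Cross-terms: 70, 34, -7, 0, 0, 80  ⇒  Σ = 177
Area = |Σ|/2 = 88.5.

88.5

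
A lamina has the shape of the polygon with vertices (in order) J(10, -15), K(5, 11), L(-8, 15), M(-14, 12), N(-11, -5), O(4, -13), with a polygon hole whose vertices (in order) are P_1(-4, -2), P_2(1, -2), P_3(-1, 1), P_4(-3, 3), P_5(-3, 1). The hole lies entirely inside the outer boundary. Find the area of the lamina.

436

Outer boundary:
Cross-terms: 185, 163, 114, 202, 163, 70  ⇒  Σ = 897
Area = |Σ|/2 = 448.5.
Hole:
Apply the shoelace (surveyor's) formula: 2A = Σ (x_i·y_{i+1} − x_{i+1}·y_i), indices taken mod 5.
P_1→P_2: (-4)(-2) − (1)(-2) = 10
P_2→P_3: (1)(1) − (-1)(-2) = -1
P_3→P_4: (-1)(3) − (-3)(1) = 0
P_4→P_5: (-3)(1) − (-3)(3) = 6
P_5→P_1: (-3)(-2) − (-4)(1) = 10
Σ = 25
Area = |Σ|/2 = 12.5.
Net area = 448.5 − 12.5 = 436.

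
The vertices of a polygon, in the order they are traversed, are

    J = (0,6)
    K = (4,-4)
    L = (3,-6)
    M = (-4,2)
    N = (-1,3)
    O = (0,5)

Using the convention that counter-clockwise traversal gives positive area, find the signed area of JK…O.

-34.5

J→K: (0)(-4) − (4)(6) = -24
K→L: (4)(-6) − (3)(-4) = -12
L→M: (3)(2) − (-4)(-6) = -18
M→N: (-4)(3) − (-1)(2) = -10
N→O: (-1)(5) − (0)(3) = -5
O→J: (0)(6) − (0)(5) = 0
Σ = -69
Signed area = Σ/2 = -34.5 (negative ⇒ clockwise traversal).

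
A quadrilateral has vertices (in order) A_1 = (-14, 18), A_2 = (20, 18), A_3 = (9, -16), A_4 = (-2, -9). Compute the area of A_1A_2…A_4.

A_1→A_2: (-14)(18) − (20)(18) = -612
A_2→A_3: (20)(-16) − (9)(18) = -482
A_3→A_4: (9)(-9) − (-2)(-16) = -113
A_4→A_1: (-2)(18) − (-14)(-9) = -162
Σ = -1369
Area = |Σ|/2 = 684.5.

684.5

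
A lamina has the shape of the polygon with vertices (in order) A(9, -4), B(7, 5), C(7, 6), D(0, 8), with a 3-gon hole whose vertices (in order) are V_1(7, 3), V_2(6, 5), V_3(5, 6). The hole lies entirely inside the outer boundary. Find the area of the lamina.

Outer boundary:
Apply the surveyor's formula: 2A = Σ (x_i·y_{i+1} − x_{i+1}·y_i), indices taken mod 4.
Σ = (73) + (7) + (56) + (-72) = 64
Area = |Σ|/2 = 32.
Hole:
Apply the shoelace (surveyor's) formula: 2A = Σ (x_i·y_{i+1} − x_{i+1}·y_i), indices taken mod 3.
Cross-terms: 17, 11, -27  ⇒  Σ = 1
Area = |Σ|/2 = 0.5.
Net area = 32 − 0.5 = 31.5.

31.5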